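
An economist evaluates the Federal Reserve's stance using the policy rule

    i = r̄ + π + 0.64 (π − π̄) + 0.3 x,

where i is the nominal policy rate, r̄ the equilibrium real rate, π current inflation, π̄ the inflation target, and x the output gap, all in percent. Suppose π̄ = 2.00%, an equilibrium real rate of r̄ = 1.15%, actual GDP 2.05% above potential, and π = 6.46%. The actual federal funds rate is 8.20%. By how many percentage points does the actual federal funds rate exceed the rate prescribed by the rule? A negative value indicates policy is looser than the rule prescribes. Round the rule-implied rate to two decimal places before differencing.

-2.88 pp

Output 2.05% above potential → x = 2.05.
i = 1.15 + 6.46 + 0.64 × (6.46 − 2.00) + 0.3 × 2.05
   = 1.15 + 6.46 + 2.8544 + 0.615 = 11.08
Deviation = 8.20 − 11.08 = -2.88 pp.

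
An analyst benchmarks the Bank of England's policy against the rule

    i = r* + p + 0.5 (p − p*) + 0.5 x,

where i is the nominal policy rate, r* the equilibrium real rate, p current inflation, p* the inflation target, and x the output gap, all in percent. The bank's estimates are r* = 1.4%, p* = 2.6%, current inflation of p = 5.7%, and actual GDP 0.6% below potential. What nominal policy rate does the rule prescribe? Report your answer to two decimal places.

Output 0.6% below potential → x = -0.6.
i = 1.4 + 5.7 + 0.5 × (5.7 − 2.6) + 0.5 × (-0.6)
   = 1.4 + 5.7 + 1.55 − 0.3 = 8.35

8.35%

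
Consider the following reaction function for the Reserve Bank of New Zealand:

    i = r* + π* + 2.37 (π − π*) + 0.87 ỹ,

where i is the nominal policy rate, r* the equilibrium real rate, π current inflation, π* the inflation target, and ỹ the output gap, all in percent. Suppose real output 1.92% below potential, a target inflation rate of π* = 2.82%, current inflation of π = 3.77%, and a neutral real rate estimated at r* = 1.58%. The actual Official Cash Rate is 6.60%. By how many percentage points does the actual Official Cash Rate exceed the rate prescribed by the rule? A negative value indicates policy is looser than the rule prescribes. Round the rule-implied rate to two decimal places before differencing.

Output 1.92% below potential → ỹ = -1.92.
i = 1.58 + 2.82 + 2.37 × (3.77 − 2.82) + 0.87 × (-1.92)
   = 1.58 + 2.82 + 2.2515 − 1.6704 = 4.98
Deviation = 6.60 − 4.98 = 1.62 pp.

1.62 pp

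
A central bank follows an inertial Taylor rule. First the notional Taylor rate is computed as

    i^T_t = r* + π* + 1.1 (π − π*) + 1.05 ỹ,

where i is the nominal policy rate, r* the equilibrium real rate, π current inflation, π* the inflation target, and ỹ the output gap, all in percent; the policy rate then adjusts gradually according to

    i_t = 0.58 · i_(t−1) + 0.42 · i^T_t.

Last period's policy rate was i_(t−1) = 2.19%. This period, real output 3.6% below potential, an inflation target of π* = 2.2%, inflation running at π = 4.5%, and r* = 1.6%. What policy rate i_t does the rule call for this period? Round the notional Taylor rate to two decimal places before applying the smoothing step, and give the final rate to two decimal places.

Output 3.6% below potential → ỹ = -3.6.
i^T_t = 1.6 + 2.2 + 1.1 × (4.5 − 2.2) + 1.05 × (-3.6)
   = 1.6 + 2.2 + 2.53 − 3.78 = 2.55
i_t = 0.58 × 2.19 + 0.42 × 2.55 = 1.2702 + 1.071 = 2.34

2.34%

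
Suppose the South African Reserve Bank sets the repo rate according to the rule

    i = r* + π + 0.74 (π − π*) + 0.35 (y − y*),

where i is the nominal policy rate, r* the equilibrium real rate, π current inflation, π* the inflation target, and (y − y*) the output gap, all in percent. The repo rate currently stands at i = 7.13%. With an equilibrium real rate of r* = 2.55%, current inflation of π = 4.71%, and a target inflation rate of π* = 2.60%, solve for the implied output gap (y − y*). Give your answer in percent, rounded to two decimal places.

-4.83%

0.35 (y − y*) = 7.13 − 2.55 − 4.71 − 0.74 × (4.71 − 2.60) = -1.6914
(y − y*) = -1.6914 / 0.35 = -4.83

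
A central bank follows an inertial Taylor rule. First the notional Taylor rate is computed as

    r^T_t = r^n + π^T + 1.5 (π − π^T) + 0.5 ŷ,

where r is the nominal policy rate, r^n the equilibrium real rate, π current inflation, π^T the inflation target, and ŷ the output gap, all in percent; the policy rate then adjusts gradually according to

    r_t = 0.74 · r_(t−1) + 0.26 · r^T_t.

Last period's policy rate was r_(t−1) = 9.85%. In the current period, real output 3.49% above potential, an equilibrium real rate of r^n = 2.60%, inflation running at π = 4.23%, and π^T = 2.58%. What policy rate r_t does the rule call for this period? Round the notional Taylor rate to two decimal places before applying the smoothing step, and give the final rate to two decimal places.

Output 3.49% above potential → ŷ = 3.49.
r^T_t = 2.60 + 2.58 + 1.5 × (4.23 − 2.58) + 0.5 × 3.49
   = 2.60 + 2.58 + 2.475 + 1.745 = 9.40
r_t = 0.74 × 9.85 + 0.26 × 9.40 = 7.289 + 2.444 = 9.73

9.73%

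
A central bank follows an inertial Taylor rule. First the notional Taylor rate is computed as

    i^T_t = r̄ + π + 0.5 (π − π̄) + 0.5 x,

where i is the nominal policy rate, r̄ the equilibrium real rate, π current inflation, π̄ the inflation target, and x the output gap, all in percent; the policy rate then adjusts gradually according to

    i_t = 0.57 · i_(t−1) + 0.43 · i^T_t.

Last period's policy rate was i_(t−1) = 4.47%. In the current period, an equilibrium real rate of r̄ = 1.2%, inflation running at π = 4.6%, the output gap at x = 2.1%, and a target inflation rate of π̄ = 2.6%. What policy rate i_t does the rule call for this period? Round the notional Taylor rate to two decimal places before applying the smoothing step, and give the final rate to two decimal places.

i^T_t = 1.2 + 4.6 + 0.5 × (4.6 − 2.6) + 0.5 × 2.1
   = 1.2 + 4.6 + 1 + 1.05 = 7.85
i_t = 0.57 × 4.47 + 0.43 × 7.85 = 2.5479 + 3.3755 = 5.92

5.92%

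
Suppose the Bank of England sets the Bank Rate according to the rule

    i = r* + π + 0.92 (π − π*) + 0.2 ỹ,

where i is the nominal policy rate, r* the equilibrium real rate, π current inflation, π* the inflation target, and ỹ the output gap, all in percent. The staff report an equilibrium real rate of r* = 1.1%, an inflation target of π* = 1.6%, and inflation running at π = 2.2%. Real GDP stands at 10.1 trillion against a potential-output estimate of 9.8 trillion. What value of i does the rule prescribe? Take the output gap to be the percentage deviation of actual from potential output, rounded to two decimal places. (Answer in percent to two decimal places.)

4.46%

Output gap = 100 × (10.1 − 9.8) / 9.8 = 3.06%.
i = 1.10 + 2.20 + 0.92 × (2.20 − 1.60) + 0.2 × 3.06
   = 1.10 + 2.2 + 0.552 + 0.612 = 4.46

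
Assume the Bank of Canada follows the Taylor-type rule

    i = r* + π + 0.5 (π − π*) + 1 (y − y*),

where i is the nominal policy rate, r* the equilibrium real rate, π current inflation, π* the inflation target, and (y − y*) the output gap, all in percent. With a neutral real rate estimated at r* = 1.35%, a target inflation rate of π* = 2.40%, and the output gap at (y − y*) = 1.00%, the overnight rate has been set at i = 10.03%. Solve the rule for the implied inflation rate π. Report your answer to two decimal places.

Collecting π: i = r* + (1 + 0.5) π − 0.5 π* + 1 (y − y*)
1.5 π = 10.03 − 1.35 + 0.5 × 2.40 − 1 × 1.00 = 8.88
π = 8.88 / 1.5 = 5.92

5.92%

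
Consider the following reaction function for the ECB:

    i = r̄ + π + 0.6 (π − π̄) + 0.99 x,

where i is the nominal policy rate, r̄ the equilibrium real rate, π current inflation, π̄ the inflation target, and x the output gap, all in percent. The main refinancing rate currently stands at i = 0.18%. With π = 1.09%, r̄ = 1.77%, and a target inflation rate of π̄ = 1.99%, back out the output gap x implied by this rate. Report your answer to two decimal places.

0.99 x = 0.18 − 1.77 − 1.09 − 0.6 × (1.09 − 1.99) = -2.14
x = -2.14 / 0.99 = -2.16

-2.16%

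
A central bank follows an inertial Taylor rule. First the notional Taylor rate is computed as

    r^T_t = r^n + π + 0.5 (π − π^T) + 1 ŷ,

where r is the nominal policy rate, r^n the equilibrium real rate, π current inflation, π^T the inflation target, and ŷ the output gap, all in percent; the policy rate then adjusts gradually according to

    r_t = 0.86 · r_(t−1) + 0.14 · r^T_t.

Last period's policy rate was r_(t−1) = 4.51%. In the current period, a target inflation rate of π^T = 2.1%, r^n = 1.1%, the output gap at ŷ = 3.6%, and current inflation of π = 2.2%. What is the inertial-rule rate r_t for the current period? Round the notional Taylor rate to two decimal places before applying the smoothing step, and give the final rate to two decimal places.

r^T_t = 1.1 + 2.2 + 0.5 × (2.2 − 2.1) + 1 × 3.6
   = 1.1 + 2.2 + 0.05 + 3.6 = 6.95
r_t = 0.86 × 4.51 + 0.14 × 6.95 = 3.8786 + 0.973 = 4.85

4.85%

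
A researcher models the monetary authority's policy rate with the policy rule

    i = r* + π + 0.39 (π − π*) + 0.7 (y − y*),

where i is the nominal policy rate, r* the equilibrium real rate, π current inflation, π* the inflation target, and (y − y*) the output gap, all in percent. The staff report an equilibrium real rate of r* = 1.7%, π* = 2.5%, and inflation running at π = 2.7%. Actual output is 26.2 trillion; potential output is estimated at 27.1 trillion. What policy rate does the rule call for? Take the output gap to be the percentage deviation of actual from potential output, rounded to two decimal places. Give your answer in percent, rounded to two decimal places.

Output gap = 100 × (26.2 − 27.1) / 27.1 = -3.32%.
i = 1.70 + 2.70 + 0.39 × (2.70 − 2.50) + 0.7 × (-3.32)
   = 1.70 + 2.7 + 0.078 − 2.324 = 2.15

2.15%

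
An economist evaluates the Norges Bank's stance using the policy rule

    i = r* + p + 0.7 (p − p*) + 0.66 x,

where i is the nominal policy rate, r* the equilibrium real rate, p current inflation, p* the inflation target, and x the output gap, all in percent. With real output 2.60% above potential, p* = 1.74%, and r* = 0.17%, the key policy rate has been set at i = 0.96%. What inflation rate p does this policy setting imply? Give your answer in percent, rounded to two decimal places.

0.17%

Output 2.60% above potential → x = 2.60.
Collecting p: i = r* + (1 + 0.7) p − 0.7 p* + 0.66 x
1.7 p = 0.96 − 0.17 + 0.7 × 1.74 − 0.66 × 2.60 = 0.292
p = 0.292 / 1.7 = 0.17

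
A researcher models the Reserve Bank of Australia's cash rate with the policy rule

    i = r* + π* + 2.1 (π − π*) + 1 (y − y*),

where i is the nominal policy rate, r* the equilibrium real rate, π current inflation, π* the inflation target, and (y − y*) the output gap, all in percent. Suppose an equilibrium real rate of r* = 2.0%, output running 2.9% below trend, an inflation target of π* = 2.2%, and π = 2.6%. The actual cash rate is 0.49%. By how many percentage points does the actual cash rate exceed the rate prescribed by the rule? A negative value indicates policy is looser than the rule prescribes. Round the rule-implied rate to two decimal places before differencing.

Output 2.9% below potential → (y − y*) = -2.9.
i = 2.0 + 2.2 + 2.1 × (2.6 − 2.2) + 1 × (-2.9)
   = 2.0 + 2.2 + 0.84 − 2.9 = 2.14
Deviation = 0.49 − 2.14 = -1.65 pp.

-1.65 pp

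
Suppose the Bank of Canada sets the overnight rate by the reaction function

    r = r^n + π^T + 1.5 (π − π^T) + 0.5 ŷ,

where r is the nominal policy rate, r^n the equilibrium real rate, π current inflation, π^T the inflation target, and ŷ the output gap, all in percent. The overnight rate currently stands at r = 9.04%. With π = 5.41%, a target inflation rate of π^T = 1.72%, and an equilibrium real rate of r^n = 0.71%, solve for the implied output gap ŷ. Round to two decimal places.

0.5 ŷ = 9.04 − 0.71 − 1.72 − 1.5 × (5.41 − 1.72) = 1.075
ŷ = 1.075 / 0.5 = 2.15

2.15%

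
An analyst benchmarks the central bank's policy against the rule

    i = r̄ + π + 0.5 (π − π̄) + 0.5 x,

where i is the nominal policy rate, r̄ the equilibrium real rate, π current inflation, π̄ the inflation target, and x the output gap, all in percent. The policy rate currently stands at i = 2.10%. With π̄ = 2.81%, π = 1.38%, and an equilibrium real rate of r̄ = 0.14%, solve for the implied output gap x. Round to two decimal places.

2.59%

0.5 x = 2.10 − 0.14 − 1.38 − 0.5 × (1.38 − 2.81) = 1.295
x = 1.295 / 0.5 = 2.59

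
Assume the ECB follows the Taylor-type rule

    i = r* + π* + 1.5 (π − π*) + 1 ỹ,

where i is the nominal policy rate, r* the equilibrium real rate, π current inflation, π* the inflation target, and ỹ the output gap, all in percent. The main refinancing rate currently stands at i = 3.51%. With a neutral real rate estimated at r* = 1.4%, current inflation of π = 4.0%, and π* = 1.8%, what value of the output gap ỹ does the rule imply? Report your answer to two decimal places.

-2.99%

1 ỹ = 3.51 − 1.4 − 1.8 − 1.5 × (4.0 − 1.8) = -2.99
ỹ = -2.99 / 1 = -2.99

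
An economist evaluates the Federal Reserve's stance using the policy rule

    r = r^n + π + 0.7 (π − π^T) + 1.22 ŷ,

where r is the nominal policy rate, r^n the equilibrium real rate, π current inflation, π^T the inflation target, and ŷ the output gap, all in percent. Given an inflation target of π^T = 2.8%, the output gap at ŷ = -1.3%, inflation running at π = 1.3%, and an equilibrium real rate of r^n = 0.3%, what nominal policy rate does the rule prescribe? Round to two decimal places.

-1.04%

r = 0.3 + 1.3 + 0.7 × (1.3 − 2.8) + 1.22 × (-1.3)
   = 0.3 + 1.3 − 1.05 − 1.586 = -1.04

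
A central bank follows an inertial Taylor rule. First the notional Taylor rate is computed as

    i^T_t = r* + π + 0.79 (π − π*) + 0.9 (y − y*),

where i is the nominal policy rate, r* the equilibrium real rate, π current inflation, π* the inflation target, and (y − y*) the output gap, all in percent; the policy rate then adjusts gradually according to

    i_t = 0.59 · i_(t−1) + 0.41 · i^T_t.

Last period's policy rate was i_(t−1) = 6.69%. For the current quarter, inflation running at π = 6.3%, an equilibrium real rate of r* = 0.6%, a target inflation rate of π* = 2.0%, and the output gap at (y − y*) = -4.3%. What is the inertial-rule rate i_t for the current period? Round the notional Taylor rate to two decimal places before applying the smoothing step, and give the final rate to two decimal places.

i^T_t = 0.6 + 6.3 + 0.79 × (6.3 − 2.0) + 0.9 × (-4.3)
   = 0.6 + 6.3 + 3.397 − 3.87 = 6.43
i_t = 0.59 × 6.69 + 0.41 × 6.43 = 3.9471 + 2.6363 = 6.58

6.58%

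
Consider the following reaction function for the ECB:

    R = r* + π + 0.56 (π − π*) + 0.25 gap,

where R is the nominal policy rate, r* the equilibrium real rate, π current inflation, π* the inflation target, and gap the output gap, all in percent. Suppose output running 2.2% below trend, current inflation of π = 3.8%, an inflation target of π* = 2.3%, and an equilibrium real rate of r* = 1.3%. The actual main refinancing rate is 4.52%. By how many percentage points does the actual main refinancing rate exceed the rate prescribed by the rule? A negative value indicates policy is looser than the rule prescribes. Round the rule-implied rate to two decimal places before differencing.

-0.87 pp

Output 2.2% below potential → gap = -2.2.
R = 1.3 + 3.8 + 0.56 × (3.8 − 2.3) + 0.25 × (-2.2)
   = 1.3 + 3.8 + 0.84 − 0.55 = 5.39
Deviation = 4.52 − 5.39 = -0.87 pp.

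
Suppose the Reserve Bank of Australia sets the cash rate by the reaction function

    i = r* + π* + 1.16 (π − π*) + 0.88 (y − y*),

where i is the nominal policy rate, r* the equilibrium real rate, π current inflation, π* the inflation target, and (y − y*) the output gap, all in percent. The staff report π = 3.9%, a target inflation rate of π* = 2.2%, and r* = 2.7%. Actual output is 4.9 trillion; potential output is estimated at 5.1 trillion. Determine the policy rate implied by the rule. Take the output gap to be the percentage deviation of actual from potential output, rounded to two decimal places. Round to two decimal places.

3.42%

Output gap = 100 × (4.9 − 5.1) / 5.1 = -3.92%.
i = 2.70 + 2.20 + 1.16 × (3.90 − 2.20) + 0.88 × (-3.92)
   = 2.70 + 2.2 + 1.972 − 3.4496 = 3.42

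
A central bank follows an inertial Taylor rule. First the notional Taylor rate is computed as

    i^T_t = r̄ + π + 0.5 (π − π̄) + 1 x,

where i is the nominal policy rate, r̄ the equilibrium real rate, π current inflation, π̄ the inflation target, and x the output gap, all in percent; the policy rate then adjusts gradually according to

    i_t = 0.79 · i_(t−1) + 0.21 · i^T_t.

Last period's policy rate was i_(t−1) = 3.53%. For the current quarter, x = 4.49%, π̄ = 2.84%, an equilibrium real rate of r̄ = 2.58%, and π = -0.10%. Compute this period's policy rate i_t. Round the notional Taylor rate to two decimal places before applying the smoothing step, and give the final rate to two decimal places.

i^T_t = 2.58 + (-0.10) + 0.5 × (-0.10 − 2.84) + 1 × 4.49
   = 2.58 − 0.1 − 1.47 + 4.49 = 5.50
i_t = 0.79 × 3.53 + 0.21 × 5.50 = 2.7887 + 1.155 = 3.94

3.94%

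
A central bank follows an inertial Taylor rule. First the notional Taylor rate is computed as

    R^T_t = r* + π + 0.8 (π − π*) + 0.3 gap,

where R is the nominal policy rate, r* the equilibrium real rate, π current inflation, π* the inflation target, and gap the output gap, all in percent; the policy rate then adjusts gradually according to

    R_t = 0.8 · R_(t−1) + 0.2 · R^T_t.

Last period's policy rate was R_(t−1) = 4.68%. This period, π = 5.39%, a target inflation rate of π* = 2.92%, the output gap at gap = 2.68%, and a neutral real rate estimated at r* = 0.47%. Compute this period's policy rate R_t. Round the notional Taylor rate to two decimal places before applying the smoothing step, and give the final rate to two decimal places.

R^T_t = 0.47 + 5.39 + 0.8 × (5.39 − 2.92) + 0.3 × 2.68
   = 0.47 + 5.39 + 1.976 + 0.804 = 8.64
R_t = 0.8 × 4.68 + 0.2 × 8.64 = 3.744 + 1.728 = 5.47

5.47%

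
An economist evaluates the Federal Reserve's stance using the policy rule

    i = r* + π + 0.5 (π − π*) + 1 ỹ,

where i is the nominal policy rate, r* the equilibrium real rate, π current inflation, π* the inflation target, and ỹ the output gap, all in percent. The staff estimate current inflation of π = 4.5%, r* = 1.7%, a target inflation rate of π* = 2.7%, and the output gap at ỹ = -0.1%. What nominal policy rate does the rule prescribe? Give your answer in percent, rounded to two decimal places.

i = 1.7 + 4.5 + 0.5 × (4.5 − 2.7) + 1 × (-0.1)
   = 1.7 + 4.5 + 0.9 − 0.1 = 7.00

7.00%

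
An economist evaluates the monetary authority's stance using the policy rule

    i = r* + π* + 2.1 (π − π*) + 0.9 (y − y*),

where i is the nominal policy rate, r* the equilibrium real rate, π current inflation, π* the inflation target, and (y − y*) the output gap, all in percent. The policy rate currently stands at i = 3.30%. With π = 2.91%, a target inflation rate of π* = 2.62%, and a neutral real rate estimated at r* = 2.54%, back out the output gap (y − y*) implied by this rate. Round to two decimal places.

-2.74%

0.9 (y − y*) = 3.30 − 2.54 − 2.62 − 2.1 × (2.91 − 2.62) = -2.469
(y − y*) = -2.469 / 0.9 = -2.74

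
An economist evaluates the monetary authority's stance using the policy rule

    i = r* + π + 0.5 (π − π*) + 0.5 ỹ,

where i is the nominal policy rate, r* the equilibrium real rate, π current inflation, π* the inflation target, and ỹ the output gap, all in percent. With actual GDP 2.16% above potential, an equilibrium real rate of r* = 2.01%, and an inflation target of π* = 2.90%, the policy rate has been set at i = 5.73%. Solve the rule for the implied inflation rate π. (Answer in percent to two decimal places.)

2.73%

Output 2.16% above potential → ỹ = 2.16.
Collecting π: i = r* + (1 + 0.5) π − 0.5 π* + 0.5 ỹ
1.5 π = 5.73 − 2.01 + 0.5 × 2.90 − 0.5 × 2.16 = 4.09
π = 4.09 / 1.5 = 2.73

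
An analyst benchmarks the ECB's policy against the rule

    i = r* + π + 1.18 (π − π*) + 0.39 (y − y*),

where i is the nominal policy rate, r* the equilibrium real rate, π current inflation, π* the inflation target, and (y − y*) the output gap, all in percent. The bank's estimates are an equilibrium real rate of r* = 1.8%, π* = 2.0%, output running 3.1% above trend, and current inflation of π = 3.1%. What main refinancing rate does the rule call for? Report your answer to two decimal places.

7.41%

Output 3.1% above potential → (y − y*) = 3.1.
i = 1.8 + 3.1 + 1.18 × (3.1 − 2.0) + 0.39 × 3.1
   = 1.8 + 3.1 + 1.298 + 1.209 = 7.41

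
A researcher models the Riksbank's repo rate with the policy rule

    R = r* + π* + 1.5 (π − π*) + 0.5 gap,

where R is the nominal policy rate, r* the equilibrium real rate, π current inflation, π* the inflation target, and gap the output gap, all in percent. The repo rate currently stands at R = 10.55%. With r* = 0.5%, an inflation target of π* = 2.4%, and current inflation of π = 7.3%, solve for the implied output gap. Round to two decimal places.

0.5 gap = 10.55 − 0.5 − 2.4 − 1.5 × (7.3 − 2.4) = 0.3
gap = 0.3 / 0.5 = 0.60

0.60%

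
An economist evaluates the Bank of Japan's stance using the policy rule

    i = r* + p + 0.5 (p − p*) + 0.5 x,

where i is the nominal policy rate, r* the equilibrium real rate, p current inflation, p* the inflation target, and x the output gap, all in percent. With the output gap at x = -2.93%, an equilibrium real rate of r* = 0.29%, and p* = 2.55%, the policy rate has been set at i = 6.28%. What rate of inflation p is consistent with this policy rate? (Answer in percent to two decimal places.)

Collecting p: i = r* + (1 + 0.5) p − 0.5 p* + 0.5 x
1.5 p = 6.28 − 0.29 + 0.5 × 2.55 − 0.5 × (-2.93) = 8.73
p = 8.73 / 1.5 = 5.82

5.82%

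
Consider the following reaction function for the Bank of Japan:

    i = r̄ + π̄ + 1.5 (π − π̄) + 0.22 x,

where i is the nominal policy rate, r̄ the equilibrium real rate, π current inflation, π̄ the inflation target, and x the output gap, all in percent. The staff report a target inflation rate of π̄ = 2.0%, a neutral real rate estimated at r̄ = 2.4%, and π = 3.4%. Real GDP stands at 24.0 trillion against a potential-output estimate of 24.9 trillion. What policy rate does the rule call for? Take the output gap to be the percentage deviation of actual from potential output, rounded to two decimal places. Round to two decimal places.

Output gap = 100 × (24.0 − 24.9) / 24.9 = -3.61%.
i = 2.40 + 2.00 + 1.5 × (3.40 − 2.00) + 0.22 × (-3.61)
   = 2.40 + 2 + 2.1 − 0.7942 = 5.71

5.71%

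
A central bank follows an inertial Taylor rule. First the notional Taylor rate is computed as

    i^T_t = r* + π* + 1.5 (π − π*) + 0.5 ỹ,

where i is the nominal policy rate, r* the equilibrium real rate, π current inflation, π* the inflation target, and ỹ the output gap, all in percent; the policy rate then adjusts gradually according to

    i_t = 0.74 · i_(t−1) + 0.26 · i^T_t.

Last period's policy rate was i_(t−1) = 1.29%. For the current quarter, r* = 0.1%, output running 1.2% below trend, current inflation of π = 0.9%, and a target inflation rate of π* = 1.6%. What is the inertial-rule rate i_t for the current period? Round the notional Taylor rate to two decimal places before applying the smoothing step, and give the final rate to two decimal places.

Output 1.2% below potential → ỹ = -1.2.
i^T_t = 0.1 + 1.6 + 1.5 × (0.9 − 1.6) + 0.5 × (-1.2)
   = 0.1 + 1.6 − 1.05 − 0.6 = 0.05
i_t = 0.74 × 1.29 + 0.26 × 0.05 = 0.9546 + 0.013 = 0.97

0.97%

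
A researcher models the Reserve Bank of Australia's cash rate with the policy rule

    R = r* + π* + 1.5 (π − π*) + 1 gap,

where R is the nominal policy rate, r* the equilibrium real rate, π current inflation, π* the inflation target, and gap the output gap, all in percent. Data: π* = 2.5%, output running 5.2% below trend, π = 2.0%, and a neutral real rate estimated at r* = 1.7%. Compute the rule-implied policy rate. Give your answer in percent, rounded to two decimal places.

-1.75%

Output 5.2% below potential → gap = -5.2.
R = 1.7 + 2.5 + 1.5 × (2.0 − 2.5) + 1 × (-5.2)
   = 1.7 + 2.5 − 0.75 − 5.2 = -1.75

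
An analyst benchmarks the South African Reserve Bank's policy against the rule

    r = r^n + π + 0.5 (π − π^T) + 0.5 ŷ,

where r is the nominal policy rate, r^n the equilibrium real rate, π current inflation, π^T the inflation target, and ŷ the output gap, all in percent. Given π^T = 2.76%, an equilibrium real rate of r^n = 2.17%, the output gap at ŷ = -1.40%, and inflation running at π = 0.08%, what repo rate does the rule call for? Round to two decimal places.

0.21%

r = 2.17 + 0.08 + 0.5 × (0.08 − 2.76) + 0.5 × (-1.40)
   = 2.17 + 0.08 − 1.34 − 0.7 = 0.21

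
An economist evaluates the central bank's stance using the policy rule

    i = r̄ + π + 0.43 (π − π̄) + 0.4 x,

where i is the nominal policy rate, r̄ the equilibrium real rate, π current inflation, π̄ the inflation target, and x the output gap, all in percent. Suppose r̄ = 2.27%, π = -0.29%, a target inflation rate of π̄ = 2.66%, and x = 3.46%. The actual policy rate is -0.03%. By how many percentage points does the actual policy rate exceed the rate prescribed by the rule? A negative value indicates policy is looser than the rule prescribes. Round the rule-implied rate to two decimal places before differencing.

-2.13 pp

i = 2.27 + (-0.29) + 0.43 × (-0.29 − 2.66) + 0.4 × 3.46
   = 2.27 − 0.29 − 1.2685 + 1.384 = 2.10
Deviation = -0.03 − 2.10 = -2.13 pp.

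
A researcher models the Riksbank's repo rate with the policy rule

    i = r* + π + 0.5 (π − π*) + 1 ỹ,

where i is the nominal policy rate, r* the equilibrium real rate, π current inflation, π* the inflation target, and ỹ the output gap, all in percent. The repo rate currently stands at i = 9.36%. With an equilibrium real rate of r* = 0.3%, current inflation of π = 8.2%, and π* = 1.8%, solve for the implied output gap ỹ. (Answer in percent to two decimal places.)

1 ỹ = 9.36 − 0.3 − 8.2 − 0.5 × (8.2 − 1.8) = -2.34
ỹ = -2.34 / 1 = -2.34

-2.34%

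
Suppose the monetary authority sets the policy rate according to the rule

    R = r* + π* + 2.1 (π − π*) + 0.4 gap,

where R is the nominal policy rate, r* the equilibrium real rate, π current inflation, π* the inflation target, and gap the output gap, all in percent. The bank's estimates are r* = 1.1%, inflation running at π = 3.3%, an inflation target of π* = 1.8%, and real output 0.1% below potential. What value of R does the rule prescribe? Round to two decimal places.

6.01%

Output 0.1% below potential → gap = -0.1.
R = 1.1 + 1.8 + 2.1 × (3.3 − 1.8) + 0.4 × (-0.1)
   = 1.1 + 1.8 + 3.15 − 0.04 = 6.01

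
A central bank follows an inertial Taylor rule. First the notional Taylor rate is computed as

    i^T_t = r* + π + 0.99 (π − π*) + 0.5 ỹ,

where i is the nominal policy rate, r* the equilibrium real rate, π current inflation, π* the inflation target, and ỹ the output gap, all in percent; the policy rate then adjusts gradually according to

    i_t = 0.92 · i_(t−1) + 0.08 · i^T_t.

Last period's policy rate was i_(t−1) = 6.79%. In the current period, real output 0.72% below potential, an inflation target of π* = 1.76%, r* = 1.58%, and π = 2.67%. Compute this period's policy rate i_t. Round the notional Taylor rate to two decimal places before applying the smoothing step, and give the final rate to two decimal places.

6.63%

Output 0.72% below potential → ỹ = -0.72.
i^T_t = 1.58 + 2.67 + 0.99 × (2.67 − 1.76) + 0.5 × (-0.72)
   = 1.58 + 2.67 + 0.9009 − 0.36 = 4.79
i_t = 0.92 × 6.79 + 0.08 × 4.79 = 6.2468 + 0.3832 = 6.63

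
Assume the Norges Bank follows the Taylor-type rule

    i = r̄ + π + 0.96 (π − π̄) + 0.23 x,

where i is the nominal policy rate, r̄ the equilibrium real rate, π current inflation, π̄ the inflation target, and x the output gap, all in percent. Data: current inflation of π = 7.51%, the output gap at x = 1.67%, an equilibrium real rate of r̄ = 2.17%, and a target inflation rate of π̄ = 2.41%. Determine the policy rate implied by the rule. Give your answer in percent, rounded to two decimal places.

i = 2.17 + 7.51 + 0.96 × (7.51 − 2.41) + 0.23 × 1.67
   = 2.17 + 7.51 + 4.896 + 0.3841 = 14.96

14.96%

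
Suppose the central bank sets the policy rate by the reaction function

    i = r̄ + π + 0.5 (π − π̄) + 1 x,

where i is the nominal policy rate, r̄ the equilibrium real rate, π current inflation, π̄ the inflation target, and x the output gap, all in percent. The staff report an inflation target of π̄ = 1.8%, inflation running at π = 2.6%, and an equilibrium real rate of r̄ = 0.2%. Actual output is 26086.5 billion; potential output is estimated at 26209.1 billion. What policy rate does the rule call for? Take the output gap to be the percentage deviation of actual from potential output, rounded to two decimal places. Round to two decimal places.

Output gap = 100 × (26086.5 − 26209.1) / 26209.1 = -0.47%.
i = 0.20 + 2.60 + 0.5 × (2.60 − 1.80) + 1 × (-0.47)
   = 0.20 + 2.6 + 0.4 − 0.47 = 2.73

2.73%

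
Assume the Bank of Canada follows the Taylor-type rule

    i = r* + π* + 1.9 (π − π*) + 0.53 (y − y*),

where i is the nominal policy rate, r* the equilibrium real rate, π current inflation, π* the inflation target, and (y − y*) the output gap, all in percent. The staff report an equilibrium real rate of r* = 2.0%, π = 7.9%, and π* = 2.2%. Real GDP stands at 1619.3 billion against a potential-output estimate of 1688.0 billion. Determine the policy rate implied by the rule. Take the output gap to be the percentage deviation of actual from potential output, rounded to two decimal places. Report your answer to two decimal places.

12.87%

Output gap = 100 × (1619.3 − 1688.0) / 1688.0 = -4.07%.
i = 2.00 + 2.20 + 1.9 × (7.90 − 2.20) + 0.53 × (-4.07)
   = 2.00 + 2.2 + 10.83 − 2.1571 = 12.87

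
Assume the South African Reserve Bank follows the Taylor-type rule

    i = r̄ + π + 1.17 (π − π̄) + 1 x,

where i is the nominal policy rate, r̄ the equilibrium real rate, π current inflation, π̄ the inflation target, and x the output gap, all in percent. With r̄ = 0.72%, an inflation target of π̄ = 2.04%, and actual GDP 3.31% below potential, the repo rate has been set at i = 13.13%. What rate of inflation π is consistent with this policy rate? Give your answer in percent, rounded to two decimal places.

8.34%

Output 3.31% below potential → x = -3.31.
Collecting π: i = r̄ + (1 + 1.17) π − 1.17 π̄ + 1 x
2.17 π = 13.13 − 0.72 + 1.17 × 2.04 − 1 × (-3.31) = 18.1068
π = 18.1068 / 2.17 = 8.34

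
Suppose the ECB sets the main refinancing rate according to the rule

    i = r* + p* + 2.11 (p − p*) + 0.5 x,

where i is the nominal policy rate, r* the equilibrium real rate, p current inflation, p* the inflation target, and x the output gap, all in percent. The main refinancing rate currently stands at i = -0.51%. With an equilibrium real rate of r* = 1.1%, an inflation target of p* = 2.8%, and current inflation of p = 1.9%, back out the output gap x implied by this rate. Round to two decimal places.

-5.02%

0.5 x = -0.51 − 1.1 − 2.8 − 2.11 × (1.9 − 2.8) = -2.511
x = -2.511 / 0.5 = -5.02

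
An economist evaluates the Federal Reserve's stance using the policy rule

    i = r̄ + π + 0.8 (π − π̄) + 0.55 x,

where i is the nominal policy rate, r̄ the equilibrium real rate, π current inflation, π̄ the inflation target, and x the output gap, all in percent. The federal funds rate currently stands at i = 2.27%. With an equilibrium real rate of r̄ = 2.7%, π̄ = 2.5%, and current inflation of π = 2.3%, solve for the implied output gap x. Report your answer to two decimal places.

0.55 x = 2.27 − 2.7 − 2.3 − 0.8 × (2.3 − 2.5) = -2.57
x = -2.57 / 0.55 = -4.67

-4.67%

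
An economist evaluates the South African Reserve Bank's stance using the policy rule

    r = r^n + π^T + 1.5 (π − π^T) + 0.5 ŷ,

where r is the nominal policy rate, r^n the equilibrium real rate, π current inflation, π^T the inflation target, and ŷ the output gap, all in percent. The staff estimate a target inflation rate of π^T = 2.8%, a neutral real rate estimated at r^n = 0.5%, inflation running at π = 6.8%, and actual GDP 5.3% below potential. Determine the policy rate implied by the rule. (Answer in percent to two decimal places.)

Output 5.3% below potential → ŷ = -5.3.
r = 0.5 + 2.8 + 1.5 × (6.8 − 2.8) + 0.5 × (-5.3)
   = 0.5 + 2.8 + 6 − 2.65 = 6.65

6.65%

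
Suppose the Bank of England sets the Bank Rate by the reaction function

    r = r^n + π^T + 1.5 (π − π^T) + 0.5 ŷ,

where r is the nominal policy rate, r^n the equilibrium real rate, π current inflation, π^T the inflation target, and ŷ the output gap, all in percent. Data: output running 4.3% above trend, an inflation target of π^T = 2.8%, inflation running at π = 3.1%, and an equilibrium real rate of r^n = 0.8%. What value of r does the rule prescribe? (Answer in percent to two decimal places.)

6.20%

Output 4.3% above potential → ŷ = 4.3.
r = 0.8 + 2.8 + 1.5 × (3.1 − 2.8) + 0.5 × 4.3
   = 0.8 + 2.8 + 0.45 + 2.15 = 6.20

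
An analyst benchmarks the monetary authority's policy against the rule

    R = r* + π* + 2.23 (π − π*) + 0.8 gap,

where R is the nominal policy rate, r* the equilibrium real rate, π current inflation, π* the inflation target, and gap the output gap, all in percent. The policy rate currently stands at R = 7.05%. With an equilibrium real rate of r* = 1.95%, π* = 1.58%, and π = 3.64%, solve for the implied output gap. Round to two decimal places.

0.8 gap = 7.05 − 1.95 − 1.58 − 2.23 × (3.64 − 1.58) = -1.0738
gap = -1.0738 / 0.8 = -1.34

-1.34%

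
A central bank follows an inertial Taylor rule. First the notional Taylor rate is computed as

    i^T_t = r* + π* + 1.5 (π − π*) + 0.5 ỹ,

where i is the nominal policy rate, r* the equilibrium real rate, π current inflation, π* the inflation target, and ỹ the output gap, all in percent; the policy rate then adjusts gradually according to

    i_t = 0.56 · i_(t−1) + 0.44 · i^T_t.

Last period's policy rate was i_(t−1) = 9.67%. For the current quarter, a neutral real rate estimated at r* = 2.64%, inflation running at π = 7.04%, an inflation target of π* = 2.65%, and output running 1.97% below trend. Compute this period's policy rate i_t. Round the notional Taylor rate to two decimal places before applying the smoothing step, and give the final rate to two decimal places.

Output 1.97% below potential → ỹ = -1.97.
i^T_t = 2.64 + 2.65 + 1.5 × (7.04 − 2.65) + 0.5 × (-1.97)
   = 2.64 + 2.65 + 6.585 − 0.985 = 10.89
i_t = 0.56 × 9.67 + 0.44 × 10.89 = 5.4152 + 4.7916 = 10.21

10.21%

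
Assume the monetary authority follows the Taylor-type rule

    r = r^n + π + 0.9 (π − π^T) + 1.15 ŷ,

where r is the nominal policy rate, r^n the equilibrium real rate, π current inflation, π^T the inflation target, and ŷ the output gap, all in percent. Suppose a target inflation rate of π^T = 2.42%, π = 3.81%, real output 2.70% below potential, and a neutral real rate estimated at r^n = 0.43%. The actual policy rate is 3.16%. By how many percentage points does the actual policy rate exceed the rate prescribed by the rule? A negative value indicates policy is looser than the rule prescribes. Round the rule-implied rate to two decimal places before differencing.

Output 2.70% below potential → ŷ = -2.70.
r = 0.43 + 3.81 + 0.9 × (3.81 − 2.42) + 1.15 × (-2.70)
   = 0.43 + 3.81 + 1.251 − 3.105 = 2.39
Deviation = 3.16 − 2.39 = 0.77 pp.

0.77 pp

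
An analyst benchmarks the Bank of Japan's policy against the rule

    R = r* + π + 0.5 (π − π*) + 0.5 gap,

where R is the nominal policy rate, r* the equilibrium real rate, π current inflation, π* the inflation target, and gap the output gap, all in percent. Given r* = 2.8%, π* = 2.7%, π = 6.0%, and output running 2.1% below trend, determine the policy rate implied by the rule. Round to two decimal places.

9.40%

Output 2.1% below potential → gap = -2.1.
R = 2.8 + 6.0 + 0.5 × (6.0 − 2.7) + 0.5 × (-2.1)
   = 2.8 + 6 + 1.65 − 1.05 = 9.40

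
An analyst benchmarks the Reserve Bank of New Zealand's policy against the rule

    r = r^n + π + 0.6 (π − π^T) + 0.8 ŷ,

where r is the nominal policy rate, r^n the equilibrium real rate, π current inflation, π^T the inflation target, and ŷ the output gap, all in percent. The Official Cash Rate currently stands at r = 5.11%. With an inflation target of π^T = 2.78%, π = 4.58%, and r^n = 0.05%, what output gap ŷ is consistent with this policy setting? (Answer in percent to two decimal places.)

-0.75%

0.8 ŷ = 5.11 − 0.05 − 4.58 − 0.6 × (4.58 − 2.78) = -0.6
ŷ = -0.6 / 0.8 = -0.75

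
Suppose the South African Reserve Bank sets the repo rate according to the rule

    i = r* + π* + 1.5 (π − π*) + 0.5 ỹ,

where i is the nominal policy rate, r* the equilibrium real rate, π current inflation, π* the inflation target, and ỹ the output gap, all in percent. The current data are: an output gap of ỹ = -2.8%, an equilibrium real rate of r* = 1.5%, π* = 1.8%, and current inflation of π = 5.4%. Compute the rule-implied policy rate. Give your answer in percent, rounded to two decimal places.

i = 1.5 + 1.8 + 1.5 × (5.4 − 1.8) + 0.5 × (-2.8)
   = 1.5 + 1.8 + 5.4 − 1.4 = 7.30

7.30%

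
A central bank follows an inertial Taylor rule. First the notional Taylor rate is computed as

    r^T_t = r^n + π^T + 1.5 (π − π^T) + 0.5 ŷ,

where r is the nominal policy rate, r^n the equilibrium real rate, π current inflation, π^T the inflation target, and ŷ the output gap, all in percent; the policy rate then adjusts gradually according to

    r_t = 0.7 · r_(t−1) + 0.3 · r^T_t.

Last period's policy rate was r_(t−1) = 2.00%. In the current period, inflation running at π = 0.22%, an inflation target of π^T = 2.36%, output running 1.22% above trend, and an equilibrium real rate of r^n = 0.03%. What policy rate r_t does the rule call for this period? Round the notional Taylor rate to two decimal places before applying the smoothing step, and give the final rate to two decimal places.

1.34%

Output 1.22% above potential → ŷ = 1.22.
r^T_t = 0.03 + 2.36 + 1.5 × (0.22 − 2.36) + 0.5 × 1.22
   = 0.03 + 2.36 − 3.21 + 0.61 = -0.21
r_t = 0.7 × 2.00 + 0.3 × (-0.21) = 1.4 − 0.063 = 1.34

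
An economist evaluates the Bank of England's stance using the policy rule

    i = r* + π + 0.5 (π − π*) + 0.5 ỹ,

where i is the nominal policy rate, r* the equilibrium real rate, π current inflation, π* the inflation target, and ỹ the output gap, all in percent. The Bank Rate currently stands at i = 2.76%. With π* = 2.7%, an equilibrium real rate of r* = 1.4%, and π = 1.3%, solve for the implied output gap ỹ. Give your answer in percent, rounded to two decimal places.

0.5 ỹ = 2.76 − 1.4 − 1.3 − 0.5 × (1.3 − 2.7) = 0.76
ỹ = 0.76 / 0.5 = 1.52

1.52%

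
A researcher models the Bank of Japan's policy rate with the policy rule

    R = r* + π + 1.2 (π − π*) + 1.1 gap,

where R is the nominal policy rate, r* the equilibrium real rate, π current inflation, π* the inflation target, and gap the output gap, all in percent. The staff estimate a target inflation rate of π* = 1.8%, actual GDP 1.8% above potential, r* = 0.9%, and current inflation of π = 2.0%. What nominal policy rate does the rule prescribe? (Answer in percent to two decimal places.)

5.12%

Output 1.8% above potential → gap = 1.8.
R = 0.9 + 2.0 + 1.2 × (2.0 − 1.8) + 1.1 × 1.8
   = 0.9 + 2 + 0.24 + 1.98 = 5.12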